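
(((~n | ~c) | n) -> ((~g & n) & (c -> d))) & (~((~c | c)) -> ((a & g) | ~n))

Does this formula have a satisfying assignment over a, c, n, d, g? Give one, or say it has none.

a = False, c = False, n = True, d = False, g = False

  ((~n | ~c) | n) -> ((~g & n) & (c -> d)) = True
    (~n | ~c) | n = True
      ~n | ~c = True
        ~n = False
        ~c = True
    (~g & n) & (c -> d) = True
      ~g & n = True
        ~g = True
      c -> d = True
  ~((~c | c)) -> ((a & g) | ~n) = True
    ~((~c | c)) = False
      ~c | c = True
        ~c = True
    (a & g) | ~n = False
      a & g = False
      ~n = False
Both conjuncts True, so the formula holds.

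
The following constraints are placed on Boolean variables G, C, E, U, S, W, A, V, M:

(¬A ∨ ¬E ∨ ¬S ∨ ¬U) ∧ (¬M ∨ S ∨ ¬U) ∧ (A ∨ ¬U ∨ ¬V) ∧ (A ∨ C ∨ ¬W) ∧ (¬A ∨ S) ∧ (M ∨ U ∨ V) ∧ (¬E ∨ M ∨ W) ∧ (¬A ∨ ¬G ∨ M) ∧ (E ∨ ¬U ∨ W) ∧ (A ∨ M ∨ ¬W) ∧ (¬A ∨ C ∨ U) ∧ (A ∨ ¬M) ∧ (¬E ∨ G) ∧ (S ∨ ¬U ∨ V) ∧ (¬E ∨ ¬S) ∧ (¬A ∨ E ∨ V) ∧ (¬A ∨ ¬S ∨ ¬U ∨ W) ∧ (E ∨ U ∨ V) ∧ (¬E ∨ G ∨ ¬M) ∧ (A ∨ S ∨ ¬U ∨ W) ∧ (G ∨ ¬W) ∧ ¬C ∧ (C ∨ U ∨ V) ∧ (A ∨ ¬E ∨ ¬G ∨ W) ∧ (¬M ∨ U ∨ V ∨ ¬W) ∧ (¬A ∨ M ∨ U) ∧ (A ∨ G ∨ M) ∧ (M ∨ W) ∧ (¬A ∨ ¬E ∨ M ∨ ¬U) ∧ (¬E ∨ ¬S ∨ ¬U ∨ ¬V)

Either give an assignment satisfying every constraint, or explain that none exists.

Unit clause (¬C) forces C = False.
Set G = True.
Try E = True:
  (¬E ∨ ¬S) forces S = False.
  (¬A ∨ S) forces A = False.
  (A ∨ C ∨ ¬W) forces W = False.
  clause (A ∨ ¬E ∨ ¬G ∨ W) is falsified — backtrack.
So E = False.
Set U = True.
  then (E ∨ ¬U ∨ W) forces W = True.
  then (A ∨ C ∨ ¬W) forces A = True.
  then (¬A ∨ S) forces S = True.
  then (¬A ∨ ¬G ∨ M) forces M = True.
  then (¬A ∨ E ∨ V) forces V = True.
All clauses satisfied.

G = True; C = False; E = False; U = True; S = True; W = True; A = True; V = True; M = True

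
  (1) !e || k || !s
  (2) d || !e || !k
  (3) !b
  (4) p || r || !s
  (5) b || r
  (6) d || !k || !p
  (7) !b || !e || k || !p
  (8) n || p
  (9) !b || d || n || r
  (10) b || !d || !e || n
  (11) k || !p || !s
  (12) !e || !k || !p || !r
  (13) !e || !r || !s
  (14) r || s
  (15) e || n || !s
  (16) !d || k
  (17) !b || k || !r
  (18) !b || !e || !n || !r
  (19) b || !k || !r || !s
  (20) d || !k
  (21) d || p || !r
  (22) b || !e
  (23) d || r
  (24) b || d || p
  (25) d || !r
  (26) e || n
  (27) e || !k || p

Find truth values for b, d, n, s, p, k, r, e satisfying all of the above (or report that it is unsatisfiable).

Unit clause (!b) forces b = False.
In (b || r) only r is left, so r = True.
In (b || !e) only !e is left, so e = False.
In (d || !r) only d is left, so d = True.
In (e || n) only n is left, so n = True.
In (!d || k) only k is left, so k = True.
In (b || !k || !r || !s) only !s is left, so s = False.
In (e || !k || p) only p is left, so p = True.
All clauses satisfied.

b = False, d = True, n = True, s = False, p = True, k = True, r = True, e = False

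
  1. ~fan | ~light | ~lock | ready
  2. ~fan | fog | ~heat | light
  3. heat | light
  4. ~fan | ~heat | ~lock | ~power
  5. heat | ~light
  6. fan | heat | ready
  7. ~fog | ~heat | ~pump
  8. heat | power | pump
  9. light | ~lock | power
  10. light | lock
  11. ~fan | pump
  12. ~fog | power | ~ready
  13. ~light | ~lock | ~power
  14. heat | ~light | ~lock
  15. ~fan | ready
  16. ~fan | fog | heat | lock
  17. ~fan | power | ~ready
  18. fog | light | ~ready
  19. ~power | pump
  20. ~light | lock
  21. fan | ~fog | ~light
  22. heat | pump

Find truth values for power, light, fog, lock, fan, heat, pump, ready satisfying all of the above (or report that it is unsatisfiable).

power = False, light = True, fog = False, lock = True, fan = False, heat = True, pump = False, ready = False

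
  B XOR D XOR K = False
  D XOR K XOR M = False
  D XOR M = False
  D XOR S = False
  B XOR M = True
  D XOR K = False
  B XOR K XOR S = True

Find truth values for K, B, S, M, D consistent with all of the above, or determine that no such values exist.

Adding constraints 1, 2, 5 mod 2: every variable appears an even number of times on the left, so the left side is 0.
But the right sides sum to 1 (mod 2). 0 ≠ 1 — the system is inconsistent.

The formula is unsatisfiable.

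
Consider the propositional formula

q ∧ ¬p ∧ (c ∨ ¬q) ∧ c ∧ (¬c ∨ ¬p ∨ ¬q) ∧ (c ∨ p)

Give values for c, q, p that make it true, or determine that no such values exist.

c: True, q: True, p: False

Unit clause (q) forces q = True.
Unit clause (¬p) forces p = False.
In (c ∨ ¬q) only c is left, so c = True.
Check each clause:
  (q): q holds.
  (¬p): ¬p holds.
  (c ∨ ¬q): c holds.
  (c): c holds.
  (¬c ∨ ¬p ∨ ¬q): ¬p holds.
  (c ∨ p): c holds.
All clauses satisfied.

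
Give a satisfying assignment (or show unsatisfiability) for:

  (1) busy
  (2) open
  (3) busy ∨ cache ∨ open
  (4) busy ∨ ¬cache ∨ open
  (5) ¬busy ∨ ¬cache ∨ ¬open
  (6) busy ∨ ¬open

open: True; busy: True; cache: False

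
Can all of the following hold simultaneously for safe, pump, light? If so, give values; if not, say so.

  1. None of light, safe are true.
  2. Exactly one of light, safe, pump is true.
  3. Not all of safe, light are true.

safe = False, pump = True, light = False

  (1) {light, safe}: 0 true — none ✓
  (2) {light, safe, pump}: 1 true — exactly one ✓
  (3) {safe, light}: 0/2 true — not all ✓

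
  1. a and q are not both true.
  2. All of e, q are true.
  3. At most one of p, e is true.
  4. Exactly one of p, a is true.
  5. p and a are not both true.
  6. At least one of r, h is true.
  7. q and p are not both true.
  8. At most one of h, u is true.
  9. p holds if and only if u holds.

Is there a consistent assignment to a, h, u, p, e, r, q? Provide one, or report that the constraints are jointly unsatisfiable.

Case e = True:
  (2) forces q = True.
  (1) with q=T forces a = False.
  (3) with e=T forces p = False.
  Constraint (4) is violated (p=F, a=F) — contradiction.
Case e = False:
  Constraint (2) is violated (e=F) — contradiction.
Both cases fail — unsatisfiable.

Unsatisfiable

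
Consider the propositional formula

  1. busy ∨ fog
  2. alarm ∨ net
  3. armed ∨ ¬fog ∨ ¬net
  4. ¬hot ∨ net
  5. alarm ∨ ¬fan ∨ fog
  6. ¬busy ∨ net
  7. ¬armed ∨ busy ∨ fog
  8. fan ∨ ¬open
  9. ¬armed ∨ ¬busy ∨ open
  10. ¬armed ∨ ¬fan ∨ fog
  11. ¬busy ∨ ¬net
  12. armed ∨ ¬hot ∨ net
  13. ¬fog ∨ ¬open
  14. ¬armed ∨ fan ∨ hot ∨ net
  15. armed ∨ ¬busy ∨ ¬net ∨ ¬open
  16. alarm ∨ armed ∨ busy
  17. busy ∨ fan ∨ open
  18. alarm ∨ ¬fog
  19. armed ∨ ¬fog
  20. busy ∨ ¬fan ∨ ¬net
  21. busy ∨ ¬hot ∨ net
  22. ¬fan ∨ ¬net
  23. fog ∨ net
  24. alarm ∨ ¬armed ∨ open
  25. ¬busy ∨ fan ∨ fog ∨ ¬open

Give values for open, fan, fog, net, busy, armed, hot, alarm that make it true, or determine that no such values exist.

Set open = False.
Try fan = False:
  (busy ∨ fan ∨ open) forces busy = True.
  (¬busy ∨ net) forces net = True.
  clause (¬busy ∨ ¬net) is falsified — backtrack.
So fan = True.
  then (¬fan ∨ ¬net) forces net = False.
  then (fog ∨ net) forces fog = True.
  then (alarm ∨ net) forces alarm = True.
  then (¬hot ∨ net) forces hot = False.
  then (¬busy ∨ net) forces busy = False.
  then (armed ∨ ¬fog) forces armed = True.
All clauses satisfied.

open=F, fan=T, fog=T, net=F, busy=F, armed=T, hot=F, alarm=T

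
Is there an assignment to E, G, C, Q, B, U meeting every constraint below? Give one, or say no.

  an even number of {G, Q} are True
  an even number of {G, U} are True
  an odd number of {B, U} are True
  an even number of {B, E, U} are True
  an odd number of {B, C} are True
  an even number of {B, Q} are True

No satisfying assignment exists.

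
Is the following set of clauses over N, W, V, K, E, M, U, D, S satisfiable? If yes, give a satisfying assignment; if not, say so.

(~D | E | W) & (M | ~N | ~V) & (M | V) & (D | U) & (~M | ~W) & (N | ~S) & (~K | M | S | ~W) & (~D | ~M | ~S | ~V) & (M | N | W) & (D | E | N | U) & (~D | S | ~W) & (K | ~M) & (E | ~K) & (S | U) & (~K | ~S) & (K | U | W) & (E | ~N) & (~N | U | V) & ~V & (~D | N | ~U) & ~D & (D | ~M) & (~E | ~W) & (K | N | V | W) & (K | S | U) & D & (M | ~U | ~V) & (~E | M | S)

Case D = True:
  Clause (~D) is falsified — contradiction.
Case D = False:
  Clause (D) is falsified — contradiction.
Both cases fail, so the formula is unsatisfiable.

UNSATISFIABLE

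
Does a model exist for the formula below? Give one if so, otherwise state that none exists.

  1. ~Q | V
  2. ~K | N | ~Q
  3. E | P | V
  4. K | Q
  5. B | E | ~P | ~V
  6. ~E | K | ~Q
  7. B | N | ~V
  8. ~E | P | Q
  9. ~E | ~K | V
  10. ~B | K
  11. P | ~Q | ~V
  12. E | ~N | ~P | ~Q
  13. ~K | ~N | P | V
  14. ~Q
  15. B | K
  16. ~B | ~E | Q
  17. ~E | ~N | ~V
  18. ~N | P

V = True, Q = False, K = True, P = False, E = False, B = True, N = False

Unit clause (~Q) forces Q = False.
In (K | Q) only K is left, so K = True.
Set V = True.
Set P = False.
  then (~E | P | Q) forces E = False.
  then (~N | P) forces N = False.
  then (B | N | ~V) forces B = True.
All clauses satisfied.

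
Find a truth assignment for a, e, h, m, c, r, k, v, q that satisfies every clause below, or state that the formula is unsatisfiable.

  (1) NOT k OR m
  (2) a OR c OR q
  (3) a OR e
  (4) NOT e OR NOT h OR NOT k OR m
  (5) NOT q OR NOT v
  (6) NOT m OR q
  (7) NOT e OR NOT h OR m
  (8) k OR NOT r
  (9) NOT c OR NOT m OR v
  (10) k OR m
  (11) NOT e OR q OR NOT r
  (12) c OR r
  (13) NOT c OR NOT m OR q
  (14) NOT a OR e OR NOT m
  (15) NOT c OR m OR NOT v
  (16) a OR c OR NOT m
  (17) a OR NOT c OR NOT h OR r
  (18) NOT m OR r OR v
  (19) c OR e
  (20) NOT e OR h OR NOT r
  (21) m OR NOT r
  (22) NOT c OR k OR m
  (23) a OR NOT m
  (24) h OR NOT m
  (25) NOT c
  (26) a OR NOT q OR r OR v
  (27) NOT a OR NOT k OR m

a=T, e=T, h=T, m=T, c=F, r=T, k=T, v=F, q=T

Unit clause (NOT c) forces c = False.
In (c OR r) only r is left, so r = True.
In (c OR e) only e is left, so e = True.
In (NOT e OR h OR NOT r) only h is left, so h = True.
In (m OR NOT r) only m is left, so m = True.
In (a OR NOT m) only a is left, so a = True.
In (NOT m OR q) only q is left, so q = True.
In (k OR NOT r) only k is left, so k = True.
In (NOT q OR NOT v) only NOT v is left, so v = False.
All clauses satisfied.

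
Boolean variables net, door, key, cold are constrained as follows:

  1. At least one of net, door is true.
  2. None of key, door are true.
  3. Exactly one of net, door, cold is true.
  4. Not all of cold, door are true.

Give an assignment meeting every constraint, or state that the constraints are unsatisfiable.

net: True; door: False; key: False; cold: False

  (1) {net, door}: 1 true — at least one ✓
  (2) {key, door}: 0 true — none ✓
  (3) {net, door, cold}: 1 true — exactly one ✓
  (4) {cold, door}: 0/2 true — not all ✓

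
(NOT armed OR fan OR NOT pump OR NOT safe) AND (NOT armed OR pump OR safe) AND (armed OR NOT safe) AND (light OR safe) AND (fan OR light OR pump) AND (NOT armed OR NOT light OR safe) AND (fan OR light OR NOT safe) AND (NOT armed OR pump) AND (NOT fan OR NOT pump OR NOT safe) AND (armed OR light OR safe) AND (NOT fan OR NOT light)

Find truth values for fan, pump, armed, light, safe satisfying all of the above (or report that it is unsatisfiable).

fan=F; pump=T; armed=F; light=T; safe=F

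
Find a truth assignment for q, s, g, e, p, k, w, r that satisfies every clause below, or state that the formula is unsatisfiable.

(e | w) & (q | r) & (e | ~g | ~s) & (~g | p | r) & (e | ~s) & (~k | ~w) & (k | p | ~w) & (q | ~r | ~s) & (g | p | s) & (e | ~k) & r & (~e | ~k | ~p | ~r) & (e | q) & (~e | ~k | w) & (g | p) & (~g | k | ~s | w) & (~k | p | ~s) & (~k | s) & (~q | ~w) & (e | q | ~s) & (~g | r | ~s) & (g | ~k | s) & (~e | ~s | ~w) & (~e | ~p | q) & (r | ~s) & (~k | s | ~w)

q = True, s = False, g = False, e = True, p = True, k = False, w = False, r = True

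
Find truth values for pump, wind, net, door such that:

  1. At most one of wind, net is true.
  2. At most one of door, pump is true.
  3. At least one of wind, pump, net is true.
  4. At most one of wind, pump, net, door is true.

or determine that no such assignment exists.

pump=F, wind=F, net=T, door=F

  (1) {wind, net}: 1 true — at most one ✓
  (2) {door, pump}: 0 true — at most one ✓
  (3) {wind, pump, net}: 1 true — at least one ✓
  (4) {wind, pump, net, door}: 1 true — at most one ✓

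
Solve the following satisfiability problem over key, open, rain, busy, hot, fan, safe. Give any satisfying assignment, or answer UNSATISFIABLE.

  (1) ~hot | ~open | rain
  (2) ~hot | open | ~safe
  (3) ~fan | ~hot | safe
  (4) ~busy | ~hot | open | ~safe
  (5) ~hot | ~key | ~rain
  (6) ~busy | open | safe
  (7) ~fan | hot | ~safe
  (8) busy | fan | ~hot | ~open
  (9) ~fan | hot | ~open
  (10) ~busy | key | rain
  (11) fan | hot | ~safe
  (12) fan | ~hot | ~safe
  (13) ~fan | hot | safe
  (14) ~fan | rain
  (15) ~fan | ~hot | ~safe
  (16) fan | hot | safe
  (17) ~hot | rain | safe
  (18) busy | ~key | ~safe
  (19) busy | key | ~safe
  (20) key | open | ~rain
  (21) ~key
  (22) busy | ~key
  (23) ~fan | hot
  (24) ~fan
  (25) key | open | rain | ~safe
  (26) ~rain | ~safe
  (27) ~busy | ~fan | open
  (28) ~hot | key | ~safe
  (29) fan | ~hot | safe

Unsatisfiable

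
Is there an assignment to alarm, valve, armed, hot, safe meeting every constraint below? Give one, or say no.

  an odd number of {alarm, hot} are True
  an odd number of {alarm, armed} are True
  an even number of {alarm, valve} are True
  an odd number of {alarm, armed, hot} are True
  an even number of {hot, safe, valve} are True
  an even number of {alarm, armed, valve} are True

alarm = True, valve = True, armed = False, hot = False, safe = True

{alarm, hot}: 1 true → odd ✓
{alarm, armed}: 1 true → odd ✓
{alarm, valve}: 2 true → even ✓
{alarm, armed, hot}: 1 true → odd ✓
{hot, safe, valve}: 2 true → even ✓
{alarm, armed, valve}: 2 true → even ✓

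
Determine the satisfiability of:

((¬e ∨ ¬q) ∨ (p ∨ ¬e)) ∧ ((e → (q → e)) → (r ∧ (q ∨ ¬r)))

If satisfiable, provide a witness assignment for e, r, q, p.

e: True, r: True, q: True, p: True

  (¬e ∨ ¬q) ∨ (p ∨ ¬e) = True
    ¬e ∨ ¬q = False
      ¬e = False
      ¬q = False
    p ∨ ¬e = True
      ¬e = False
  (e → (q → e)) → (r ∧ (q ∨ ¬r)) = True
    e → (q → e) = True
      q → e = True
    r ∧ (q ∨ ¬r) = True
      q ∨ ¬r = True
        ¬r = False
Both conjuncts True, so the formula holds.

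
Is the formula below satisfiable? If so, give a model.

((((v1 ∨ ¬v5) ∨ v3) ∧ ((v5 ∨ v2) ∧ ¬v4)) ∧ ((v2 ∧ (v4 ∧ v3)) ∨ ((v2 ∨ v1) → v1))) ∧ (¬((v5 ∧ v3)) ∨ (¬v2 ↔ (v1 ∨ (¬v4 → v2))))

v1 = True, v2 = True, v3 = False, v4 = False, v5 = True

  (((v1 ∨ ¬v5) ∨ v3) ∧ ((v5 ∨ v2) ∧ ¬v4)) ∧ ((v2 ∧ (v4 ∧ v3)) ∨ ((v2 ∨ v1) → v1)) = True
    ((v1 ∨ ¬v5) ∨ v3) ∧ ((v5 ∨ v2) ∧ ¬v4) = True
      (v1 ∨ ¬v5) ∨ v3 = True
        v1 ∨ ¬v5 = True
          ¬v5 = False
      (v5 ∨ v2) ∧ ¬v4 = True
        v5 ∨ v2 = True
        ¬v4 = True
    (v2 ∧ (v4 ∧ v3)) ∨ ((v2 ∨ v1) → v1) = True
      v2 ∧ (v4 ∧ v3) = False
        v4 ∧ v3 = False
      (v2 ∨ v1) → v1 = True
        v2 ∨ v1 = True
  ¬((v5 ∧ v3)) ∨ (¬v2 ↔ (v1 ∨ (¬v4 → v2))) = True
    ¬((v5 ∧ v3)) = True
      v5 ∧ v3 = False
    ¬v2 ↔ (v1 ∨ (¬v4 → v2)) = False
      ¬v2 = False
      v1 ∨ (¬v4 → v2) = True
        ¬v4 → v2 = True
          ¬v4 = True
Both conjuncts True, so the formula holds.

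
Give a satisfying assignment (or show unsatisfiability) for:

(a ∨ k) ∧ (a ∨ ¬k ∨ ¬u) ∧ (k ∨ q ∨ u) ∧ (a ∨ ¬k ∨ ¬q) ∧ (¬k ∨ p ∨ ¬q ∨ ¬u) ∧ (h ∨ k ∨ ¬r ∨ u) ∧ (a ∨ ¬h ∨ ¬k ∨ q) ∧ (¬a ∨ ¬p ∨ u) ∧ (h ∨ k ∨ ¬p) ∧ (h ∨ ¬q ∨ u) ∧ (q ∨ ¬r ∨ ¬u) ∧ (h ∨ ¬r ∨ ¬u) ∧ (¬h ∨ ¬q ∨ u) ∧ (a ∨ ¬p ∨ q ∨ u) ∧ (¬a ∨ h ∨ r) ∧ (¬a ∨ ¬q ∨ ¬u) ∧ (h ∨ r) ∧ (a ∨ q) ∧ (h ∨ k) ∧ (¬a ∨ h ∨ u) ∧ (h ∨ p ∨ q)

Set k = True.
Try a = False:
  (a ∨ ¬k ∨ ¬u) forces u = False.
  (a ∨ ¬k ∨ ¬q) forces q = False.
  clause (a ∨ q) is falsified — backtrack.
So a = True.
Set h = True.
Set r = True.
Set q = False.
  then (q ∨ ¬r ∨ ¬u) forces u = False.
  then (¬a ∨ ¬p ∨ u) forces p = False.
All clauses satisfied.

k=T, a=T, h=T, r=T, q=F, p=F, u=F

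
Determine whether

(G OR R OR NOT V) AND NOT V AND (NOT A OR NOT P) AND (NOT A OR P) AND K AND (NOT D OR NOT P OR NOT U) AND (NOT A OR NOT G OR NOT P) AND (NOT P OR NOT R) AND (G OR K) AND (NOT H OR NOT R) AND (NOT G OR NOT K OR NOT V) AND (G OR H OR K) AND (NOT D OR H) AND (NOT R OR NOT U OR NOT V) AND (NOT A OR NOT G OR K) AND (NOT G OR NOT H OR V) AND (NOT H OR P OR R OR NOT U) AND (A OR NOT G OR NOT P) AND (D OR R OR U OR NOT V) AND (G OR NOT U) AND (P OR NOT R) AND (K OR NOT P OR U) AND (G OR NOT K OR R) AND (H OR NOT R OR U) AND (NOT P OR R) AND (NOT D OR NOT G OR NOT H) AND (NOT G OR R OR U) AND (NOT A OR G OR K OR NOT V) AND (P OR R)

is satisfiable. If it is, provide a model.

UNSATISFIABLE

Case P = True:
  (NOT V) forces V = False.
  (NOT A OR NOT P) forces A = False.
  (K) forces K = True.
  (NOT P OR NOT R) forces R = False.
  Clause (NOT P OR R) is falsified — contradiction.
Case P = False:
  (NOT V) forces V = False.
  (NOT A OR P) forces A = False.
  (K) forces K = True.
  (P OR NOT R) forces R = False.
  Clause (P OR R) is falsified — contradiction.
Both cases fail, so the formula is unsatisfiable.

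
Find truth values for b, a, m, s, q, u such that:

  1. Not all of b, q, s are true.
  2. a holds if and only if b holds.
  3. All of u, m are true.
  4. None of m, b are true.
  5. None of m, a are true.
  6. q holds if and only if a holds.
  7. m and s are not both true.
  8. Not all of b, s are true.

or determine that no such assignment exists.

Unsatisfiable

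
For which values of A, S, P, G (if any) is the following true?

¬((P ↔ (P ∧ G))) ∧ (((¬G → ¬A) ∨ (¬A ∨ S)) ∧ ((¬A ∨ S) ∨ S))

A = False, S = True, P = True, G = False

  ¬((P ↔ (P ∧ G))) = True
    P ↔ (P ∧ G) = False
      P ∧ G = False
  ((¬G → ¬A) ∨ (¬A ∨ S)) ∧ ((¬A ∨ S) ∨ S) = True
    (¬G → ¬A) ∨ (¬A ∨ S) = True
      ¬G → ¬A = True
        ¬G = True
        ¬A = True
      ¬A ∨ S = True
        ¬A = True
    (¬A ∨ S) ∨ S = True
      ¬A ∨ S = True
        ¬A = True
Both conjuncts True, so the formula holds.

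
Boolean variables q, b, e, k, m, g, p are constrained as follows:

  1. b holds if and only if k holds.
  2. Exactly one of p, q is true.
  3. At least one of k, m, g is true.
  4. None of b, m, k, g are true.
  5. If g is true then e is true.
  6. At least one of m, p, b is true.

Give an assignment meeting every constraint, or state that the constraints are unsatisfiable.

The formula is unsatisfiable.

Case b = True:
  Constraint (4) is violated (b=T) — contradiction.
Case b = False:
  (1) with b=F forces k = False.
  (4) forces m = False.
  (3) with k=F, m=F forces g = True.
  Constraint (4) is violated (g=T) — contradiction.
Both cases fail — unsatisfiable.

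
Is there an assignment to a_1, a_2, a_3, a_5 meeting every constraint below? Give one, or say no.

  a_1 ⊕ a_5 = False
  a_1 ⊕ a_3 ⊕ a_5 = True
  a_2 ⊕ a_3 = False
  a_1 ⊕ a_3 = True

a_1=F, a_2=T, a_3=T, a_5=F

a_1 ⊕ a_5 = F ⊕ F = False ✓
a_1 ⊕ a_3 ⊕ a_5 = F ⊕ T ⊕ F = True ✓
a_2 ⊕ a_3 = T ⊕ T = False ✓
a_1 ⊕ a_3 = F ⊕ T = True ✓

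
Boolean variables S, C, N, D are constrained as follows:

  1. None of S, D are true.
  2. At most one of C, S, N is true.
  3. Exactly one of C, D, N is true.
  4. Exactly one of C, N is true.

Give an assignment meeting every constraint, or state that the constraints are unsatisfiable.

S = False; C = False; N = True; D = False

  (1) {S, D}: 0 true — none ✓
  (2) {C, S, N}: 1 true — at most one ✓
  (3) {C, D, N}: 1 true — exactly one ✓
  (4) {C, N}: 1 true — exactly one ✓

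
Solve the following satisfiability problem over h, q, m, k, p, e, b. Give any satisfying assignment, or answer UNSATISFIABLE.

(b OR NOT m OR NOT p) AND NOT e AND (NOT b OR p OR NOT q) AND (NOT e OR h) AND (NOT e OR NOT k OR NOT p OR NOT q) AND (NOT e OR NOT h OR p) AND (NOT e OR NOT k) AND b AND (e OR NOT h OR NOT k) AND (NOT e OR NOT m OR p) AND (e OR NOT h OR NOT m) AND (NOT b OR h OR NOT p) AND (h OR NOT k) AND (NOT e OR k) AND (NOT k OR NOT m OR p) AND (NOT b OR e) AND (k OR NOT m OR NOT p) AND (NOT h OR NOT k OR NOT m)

Case e = True:
  Clause (NOT e) is falsified — contradiction.
Case e = False:
  (b) forces b = True.
  Clause (NOT b OR e) is falsified — contradiction.
Both cases fail, so the formula is unsatisfiable.

No satisfying assignment exists.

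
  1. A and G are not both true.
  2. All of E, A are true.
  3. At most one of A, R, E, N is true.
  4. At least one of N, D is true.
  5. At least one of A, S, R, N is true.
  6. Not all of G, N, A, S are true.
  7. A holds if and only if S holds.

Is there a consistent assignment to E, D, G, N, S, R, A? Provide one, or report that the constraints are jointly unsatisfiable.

UNSATISFIABLE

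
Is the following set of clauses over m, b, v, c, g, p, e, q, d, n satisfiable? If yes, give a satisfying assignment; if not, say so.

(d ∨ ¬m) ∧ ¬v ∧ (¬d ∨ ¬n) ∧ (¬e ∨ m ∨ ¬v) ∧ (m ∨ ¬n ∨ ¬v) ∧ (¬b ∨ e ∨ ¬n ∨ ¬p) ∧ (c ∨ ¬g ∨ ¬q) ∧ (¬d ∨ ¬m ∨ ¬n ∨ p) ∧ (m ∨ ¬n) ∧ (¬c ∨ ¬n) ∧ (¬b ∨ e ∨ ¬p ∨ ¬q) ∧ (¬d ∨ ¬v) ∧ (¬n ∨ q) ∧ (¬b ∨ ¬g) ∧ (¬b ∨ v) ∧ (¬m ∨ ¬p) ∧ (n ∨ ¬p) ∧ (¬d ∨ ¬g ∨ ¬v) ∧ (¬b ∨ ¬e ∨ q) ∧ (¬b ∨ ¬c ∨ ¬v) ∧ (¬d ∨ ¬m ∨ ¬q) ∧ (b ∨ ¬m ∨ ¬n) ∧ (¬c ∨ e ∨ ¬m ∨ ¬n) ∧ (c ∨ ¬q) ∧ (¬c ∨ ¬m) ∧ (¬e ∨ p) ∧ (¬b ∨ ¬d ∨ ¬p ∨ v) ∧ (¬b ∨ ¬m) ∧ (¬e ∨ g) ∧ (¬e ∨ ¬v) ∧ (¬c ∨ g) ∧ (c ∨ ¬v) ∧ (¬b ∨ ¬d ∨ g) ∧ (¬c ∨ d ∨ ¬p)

Unit clause (¬v) forces v = False.
In (¬b ∨ v) only ¬b is left, so b = False.
Set m = False.
  then (m ∨ ¬n) forces n = False.
  then (n ∨ ¬p) forces p = False.
  then (¬e ∨ p) forces e = False.
Set c = True.
  then (¬c ∨ g) forces g = True.
Set q = True.
Set d = True.
All clauses satisfied.

m=F, b=F, v=F, c=T, g=T, p=F, e=F, q=T, d=T, n=F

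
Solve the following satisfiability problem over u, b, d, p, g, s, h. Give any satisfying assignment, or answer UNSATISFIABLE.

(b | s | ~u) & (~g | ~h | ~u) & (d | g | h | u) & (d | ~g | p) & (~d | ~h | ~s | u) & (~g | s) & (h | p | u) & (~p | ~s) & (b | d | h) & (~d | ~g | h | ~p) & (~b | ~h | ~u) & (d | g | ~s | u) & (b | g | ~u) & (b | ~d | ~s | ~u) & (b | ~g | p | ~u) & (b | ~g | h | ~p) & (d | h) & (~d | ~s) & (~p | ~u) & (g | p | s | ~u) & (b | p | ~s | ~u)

Set u = False.
Set b = False.
Set d = True.
  then (~d | ~s) forces s = False.
  then (~g | s) forces g = False.
Set p = True.
Set h = True.
All clauses satisfied.

u=F; b=F; d=T; p=T; g=F; s=F; h=T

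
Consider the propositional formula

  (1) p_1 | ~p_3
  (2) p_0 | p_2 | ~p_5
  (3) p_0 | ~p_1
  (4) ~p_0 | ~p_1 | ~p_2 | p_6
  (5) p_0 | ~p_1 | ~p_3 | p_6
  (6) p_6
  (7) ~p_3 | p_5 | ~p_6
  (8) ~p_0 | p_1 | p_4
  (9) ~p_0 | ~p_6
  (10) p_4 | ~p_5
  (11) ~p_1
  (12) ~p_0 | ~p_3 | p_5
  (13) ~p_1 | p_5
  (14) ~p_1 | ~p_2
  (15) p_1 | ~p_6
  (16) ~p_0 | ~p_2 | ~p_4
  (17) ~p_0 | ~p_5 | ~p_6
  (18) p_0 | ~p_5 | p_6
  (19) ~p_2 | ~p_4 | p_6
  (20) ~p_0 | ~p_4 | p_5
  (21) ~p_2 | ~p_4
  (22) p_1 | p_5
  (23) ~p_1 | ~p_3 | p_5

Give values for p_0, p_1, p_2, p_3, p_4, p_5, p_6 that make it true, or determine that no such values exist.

Unsatisfiable — no assignment works.

Case p_1 = True:
  Clause (~p_1) is falsified — contradiction.
Case p_1 = False:
  (p_1 | ~p_3) forces p_3 = False.
  (p_6) forces p_6 = True.
  Clause (p_1 | ~p_6) is falsified — contradiction.
Both cases fail, so the formula is unsatisfiable.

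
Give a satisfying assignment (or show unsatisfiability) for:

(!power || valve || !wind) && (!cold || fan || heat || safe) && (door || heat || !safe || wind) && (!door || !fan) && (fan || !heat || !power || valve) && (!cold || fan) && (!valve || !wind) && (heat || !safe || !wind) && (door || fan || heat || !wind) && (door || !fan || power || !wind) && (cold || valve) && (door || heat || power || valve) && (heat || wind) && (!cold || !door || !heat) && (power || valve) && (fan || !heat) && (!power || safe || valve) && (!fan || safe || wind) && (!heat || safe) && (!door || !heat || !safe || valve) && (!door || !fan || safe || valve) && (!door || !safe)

door: False, heat: True, fan: True, power: True, cold: False, wind: False, safe: True, valve: True

Set door = False.
Set heat = True.
  then (fan || !heat) forces fan = True.
  then (!heat || safe) forces safe = True.
Set power = True.
Set cold = False.
  then (cold || valve) forces valve = True.
  then (!valve || !wind) forces wind = False.
All clauses satisfied.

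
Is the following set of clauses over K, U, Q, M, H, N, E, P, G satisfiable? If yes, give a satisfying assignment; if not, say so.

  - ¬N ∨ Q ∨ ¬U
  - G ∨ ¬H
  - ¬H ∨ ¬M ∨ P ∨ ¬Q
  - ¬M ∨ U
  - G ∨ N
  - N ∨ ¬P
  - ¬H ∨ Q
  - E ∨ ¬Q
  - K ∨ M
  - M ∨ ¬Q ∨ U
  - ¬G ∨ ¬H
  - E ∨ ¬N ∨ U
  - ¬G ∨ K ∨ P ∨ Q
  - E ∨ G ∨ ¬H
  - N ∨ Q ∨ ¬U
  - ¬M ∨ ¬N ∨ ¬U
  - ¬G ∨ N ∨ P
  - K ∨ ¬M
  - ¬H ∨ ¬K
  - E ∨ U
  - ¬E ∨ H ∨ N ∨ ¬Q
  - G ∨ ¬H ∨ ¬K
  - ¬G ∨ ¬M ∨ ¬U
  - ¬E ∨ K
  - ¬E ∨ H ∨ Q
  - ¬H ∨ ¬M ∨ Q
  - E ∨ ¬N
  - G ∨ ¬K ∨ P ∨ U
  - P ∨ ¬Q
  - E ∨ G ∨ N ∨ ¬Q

K = True; U = True; Q = True; M = False; H = False; N = True; E = True; P = True; G = True

Set K = True.
  then (¬H ∨ ¬K) forces H = False.
Set U = True.
Set Q = True.
  then (E ∨ ¬Q) forces E = True.
  then (¬E ∨ H ∨ N ∨ ¬Q) forces N = True.
  then (P ∨ ¬Q) forces P = True.
  then (¬M ∨ ¬N ∨ ¬U) forces M = False.
Set G = True.
All clauses satisfied.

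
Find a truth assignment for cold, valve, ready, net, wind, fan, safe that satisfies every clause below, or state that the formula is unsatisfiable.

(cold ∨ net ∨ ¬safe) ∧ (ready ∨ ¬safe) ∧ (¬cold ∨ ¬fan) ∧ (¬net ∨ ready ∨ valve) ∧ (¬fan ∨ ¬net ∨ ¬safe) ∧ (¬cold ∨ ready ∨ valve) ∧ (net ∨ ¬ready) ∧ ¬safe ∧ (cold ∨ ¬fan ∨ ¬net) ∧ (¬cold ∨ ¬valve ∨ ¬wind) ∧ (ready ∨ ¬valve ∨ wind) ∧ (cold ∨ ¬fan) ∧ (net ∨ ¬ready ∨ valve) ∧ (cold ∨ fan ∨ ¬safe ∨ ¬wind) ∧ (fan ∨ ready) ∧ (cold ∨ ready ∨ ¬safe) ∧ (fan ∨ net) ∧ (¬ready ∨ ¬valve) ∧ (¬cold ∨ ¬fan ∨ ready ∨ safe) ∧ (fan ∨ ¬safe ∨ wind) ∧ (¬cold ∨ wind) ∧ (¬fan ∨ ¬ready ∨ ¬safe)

Unit clause (¬safe) forces safe = False.
Set cold = False.
  then (cold ∨ ¬fan) forces fan = False.
  then (fan ∨ ready) forces ready = True.
  then (fan ∨ net) forces net = True.
  then (¬ready ∨ ¬valve) forces valve = False.
Set wind = True.
All clauses satisfied.

cold=F, valve=F, ready=T, net=T, wind=T, fan=F, safe=F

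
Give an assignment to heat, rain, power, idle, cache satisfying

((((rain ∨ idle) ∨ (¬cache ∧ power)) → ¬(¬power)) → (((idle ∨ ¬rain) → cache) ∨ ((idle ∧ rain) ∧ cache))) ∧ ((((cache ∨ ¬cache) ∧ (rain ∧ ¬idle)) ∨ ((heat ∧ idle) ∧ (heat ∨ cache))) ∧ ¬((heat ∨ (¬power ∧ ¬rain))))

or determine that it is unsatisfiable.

heat = False, rain = True, power = False, idle = False, cache = False

  (((rain ∨ idle) ∨ (¬cache ∧ power)) → ¬(¬power)) → (((idle ∨ ¬rain) → cache) ∨ ((idle ∧ rain) ∧ cache)) = True
    ((rain ∨ idle) ∨ (¬cache ∧ power)) → ¬(¬power) = False
      (rain ∨ idle) ∨ (¬cache ∧ power) = True
        rain ∨ idle = True
        ¬cache ∧ power = False
          ¬cache = True
      ¬(¬power) = False
        ¬power = True
    ((idle ∨ ¬rain) → cache) ∨ ((idle ∧ rain) ∧ cache) = True
      (idle ∨ ¬rain) → cache = True
        idle ∨ ¬rain = False
          ¬rain = False
      (idle ∧ rain) ∧ cache = False
        idle ∧ rain = False
  (((cache ∨ ¬cache) ∧ (rain ∧ ¬idle)) ∨ ((heat ∧ idle) ∧ (heat ∨ cache))) ∧ ¬((heat ∨ (¬power ∧ ¬rain))) = True
    ((cache ∨ ¬cache) ∧ (rain ∧ ¬idle)) ∨ ((heat ∧ idle) ∧ (heat ∨ cache)) = True
      (cache ∨ ¬cache) ∧ (rain ∧ ¬idle) = True
        cache ∨ ¬cache = True
          ¬cache = True
        rain ∧ ¬idle = True
          ¬idle = True
      (heat ∧ idle) ∧ (heat ∨ cache) = False
        heat ∧ idle = False
        heat ∨ cache = False
    ¬((heat ∨ (¬power ∧ ¬rain))) = True
      heat ∨ (¬power ∧ ¬rain) = False
        ¬power ∧ ¬rain = False
          ¬power = True
          ¬rain = False
Both conjuncts True, so the formula holds.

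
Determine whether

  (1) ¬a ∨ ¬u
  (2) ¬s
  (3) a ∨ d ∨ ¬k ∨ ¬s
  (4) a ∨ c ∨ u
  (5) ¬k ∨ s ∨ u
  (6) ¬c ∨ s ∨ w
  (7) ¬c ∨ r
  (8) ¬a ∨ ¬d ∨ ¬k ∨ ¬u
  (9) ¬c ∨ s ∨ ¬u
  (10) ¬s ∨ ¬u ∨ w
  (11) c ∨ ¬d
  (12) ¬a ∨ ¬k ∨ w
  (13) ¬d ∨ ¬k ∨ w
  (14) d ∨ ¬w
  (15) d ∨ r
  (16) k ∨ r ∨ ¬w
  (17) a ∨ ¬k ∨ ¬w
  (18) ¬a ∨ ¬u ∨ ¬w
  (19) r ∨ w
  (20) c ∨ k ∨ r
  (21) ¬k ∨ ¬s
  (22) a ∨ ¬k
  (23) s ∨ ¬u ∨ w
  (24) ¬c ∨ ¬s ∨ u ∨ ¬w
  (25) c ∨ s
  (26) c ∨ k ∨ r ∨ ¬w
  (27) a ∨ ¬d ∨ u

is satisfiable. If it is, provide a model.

Unit clause (¬s) forces s = False.
In (c ∨ s) only c is left, so c = True.
In (¬c ∨ s ∨ w) only w is left, so w = True.
In (¬c ∨ r) only r is left, so r = True.
In (¬c ∨ s ∨ ¬u) only ¬u is left, so u = False.
In (d ∨ ¬w) only d is left, so d = True.
In (a ∨ ¬d ∨ u) only a is left, so a = True.
In (¬k ∨ s ∨ u) only ¬k is left, so k = False.
All clauses satisfied.

d = True, w = True, s = False, a = True, r = True, c = True, u = False, k = False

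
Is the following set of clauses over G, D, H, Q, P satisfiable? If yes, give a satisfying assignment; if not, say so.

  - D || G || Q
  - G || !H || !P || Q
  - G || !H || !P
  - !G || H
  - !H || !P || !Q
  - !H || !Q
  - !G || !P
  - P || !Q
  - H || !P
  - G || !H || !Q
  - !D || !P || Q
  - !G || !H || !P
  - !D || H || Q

Set G = False.
Set D = True.
Try H = False:
  (H || !P) forces P = False.
  (P || !Q) forces Q = False.
  clause (!D || H || Q) is falsified — backtrack.
So H = True.
  then (G || !H || !P) forces P = False.
  then (!H || !Q) forces Q = False.
All clauses satisfied.

G = False; D = True; H = True; Q = False; P = False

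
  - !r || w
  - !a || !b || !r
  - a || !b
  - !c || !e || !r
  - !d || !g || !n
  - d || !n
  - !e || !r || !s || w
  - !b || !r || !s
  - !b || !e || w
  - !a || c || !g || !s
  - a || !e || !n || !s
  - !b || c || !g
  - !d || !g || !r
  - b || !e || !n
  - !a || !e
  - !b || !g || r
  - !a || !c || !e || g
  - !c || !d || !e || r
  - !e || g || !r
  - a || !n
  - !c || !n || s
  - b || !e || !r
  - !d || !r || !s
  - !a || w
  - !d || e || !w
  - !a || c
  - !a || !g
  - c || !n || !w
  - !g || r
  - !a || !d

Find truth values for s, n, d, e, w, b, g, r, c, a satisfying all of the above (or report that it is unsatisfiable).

Set s = False.
Try n = True:
  (d || !n) forces d = True.
  (!d || !g || !n) forces g = False.
  (a || !n) forces a = True.
  clause (!a || !d) is falsified — backtrack.
So n = False.
Set d = False.
Set e = False.
Set w = True.
Set b = False.
Set g = False.
Set r = False.
Set c = True.
Set a = True.
All clauses satisfied.

s: False, n: False, d: False, e: False, w: True, b: False, g: False, r: False, c: True, a: True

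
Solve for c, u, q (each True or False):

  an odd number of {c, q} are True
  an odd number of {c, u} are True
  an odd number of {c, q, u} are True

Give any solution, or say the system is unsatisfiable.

c: True, u: False, q: False

{c, q}: 1 true → odd ✓
{c, u}: 1 true → odd ✓
{c, q, u}: 1 true → odd ✓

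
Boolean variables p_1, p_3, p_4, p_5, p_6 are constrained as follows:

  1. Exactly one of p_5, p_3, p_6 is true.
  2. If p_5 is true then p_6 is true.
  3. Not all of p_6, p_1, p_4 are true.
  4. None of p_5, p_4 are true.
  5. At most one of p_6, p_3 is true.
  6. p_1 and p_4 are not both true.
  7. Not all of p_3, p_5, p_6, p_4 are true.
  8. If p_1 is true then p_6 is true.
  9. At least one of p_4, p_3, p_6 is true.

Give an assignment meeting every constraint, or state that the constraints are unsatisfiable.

p_1 = True; p_3 = False; p_4 = False; p_5 = False; p_6 = True

  (1) {p_5, p_3, p_6}: 1 true — exactly one ✓
  (2) p_5=F ⇒ p_6: vacuous ✓
  (3) {p_6, p_1, p_4}: 2/3 true — not all ✓
  (4) {p_5, p_4}: 0 true — none ✓
  (5) {p_6, p_3}: 1 true — at most one ✓
  (6) p_1=T, p_4=F — not both ✓
  (7) {p_3, p_5, p_6, p_4}: 1/4 true — not all ✓
  (8) p_1=T ⇒ p_6: T ✓
  (9) {p_4, p_3, p_6}: 1 true — at least one ✓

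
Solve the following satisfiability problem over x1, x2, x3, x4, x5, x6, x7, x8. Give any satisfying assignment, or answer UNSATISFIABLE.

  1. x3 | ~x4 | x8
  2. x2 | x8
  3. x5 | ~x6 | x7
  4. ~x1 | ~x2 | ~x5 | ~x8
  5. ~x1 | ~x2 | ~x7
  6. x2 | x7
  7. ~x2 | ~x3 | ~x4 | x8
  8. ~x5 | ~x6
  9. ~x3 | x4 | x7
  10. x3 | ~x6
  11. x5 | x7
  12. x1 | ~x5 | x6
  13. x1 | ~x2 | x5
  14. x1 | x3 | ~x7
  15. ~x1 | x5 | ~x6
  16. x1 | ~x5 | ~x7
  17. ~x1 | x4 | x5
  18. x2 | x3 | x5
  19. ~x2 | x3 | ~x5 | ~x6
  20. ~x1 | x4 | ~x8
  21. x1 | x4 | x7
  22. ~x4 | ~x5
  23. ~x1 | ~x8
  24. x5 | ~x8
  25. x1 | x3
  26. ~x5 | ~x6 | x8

Set x1 = True.
  then (~x1 | ~x8) forces x8 = False.
  then (x2 | x8) forces x2 = True.
  then (~x1 | ~x2 | ~x7) forces x7 = False.
  then (x5 | x7) forces x5 = True.
  then (~x4 | ~x5) forces x4 = False.
  then (~x5 | ~x6 | x8) forces x6 = False.
  then (~x3 | x4 | x7) forces x3 = False.
All clauses satisfied.

x1 = True; x2 = True; x3 = False; x4 = False; x5 = True; x6 = False; x7 = False; x8 = False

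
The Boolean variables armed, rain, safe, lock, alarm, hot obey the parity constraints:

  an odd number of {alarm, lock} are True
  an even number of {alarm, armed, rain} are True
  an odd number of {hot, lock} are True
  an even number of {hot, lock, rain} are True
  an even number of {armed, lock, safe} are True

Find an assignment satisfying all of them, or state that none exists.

armed=T, rain=T, safe=F, lock=T, alarm=F, hot=F

{alarm, lock}: 1 true → odd ✓
{alarm, armed, rain}: 2 true → even ✓
{hot, lock}: 1 true → odd ✓
{hot, lock, rain}: 2 true → even ✓
{armed, lock, safe}: 2 true → even ✓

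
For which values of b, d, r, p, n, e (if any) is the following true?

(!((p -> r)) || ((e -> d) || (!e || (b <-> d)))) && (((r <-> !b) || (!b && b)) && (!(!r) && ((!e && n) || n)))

b = False, d = True, r = True, p = False, n = True, e = True

  !((p -> r)) || ((e -> d) || (!e || (b <-> d))) = True
    !((p -> r)) = False
      p -> r = True
    (e -> d) || (!e || (b <-> d)) = True
      e -> d = True
      !e || (b <-> d) = False
        !e = False
        b <-> d = False
  ((r <-> !b) || (!b && b)) && (!(!r) && ((!e && n) || n)) = True
    (r <-> !b) || (!b && b) = True
      r <-> !b = True
        !b = True
      !b && b = False
        !b = True
    !(!r) && ((!e && n) || n) = True
      !(!r) = True
        !r = False
      (!e && n) || n = True
        !e && n = False
          !e = False
Both conjuncts True, so the formula holds.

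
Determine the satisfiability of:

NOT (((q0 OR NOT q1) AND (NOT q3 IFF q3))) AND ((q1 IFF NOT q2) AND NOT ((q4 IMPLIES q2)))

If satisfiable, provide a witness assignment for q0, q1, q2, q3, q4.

q0 = True, q1 = True, q2 = False, q3 = True, q4 = True

  NOT (((q0 OR NOT q1) AND (NOT q3 IFF q3))) = True
    (q0 OR NOT q1) AND (NOT q3 IFF q3) = False
      q0 OR NOT q1 = True
        NOT q1 = False
      NOT q3 IFF q3 = False
        NOT q3 = False
  (q1 IFF NOT q2) AND NOT ((q4 IMPLIES q2)) = True
    q1 IFF NOT q2 = True
      NOT q2 = True
    NOT ((q4 IMPLIES q2)) = True
      q4 IMPLIES q2 = False
Both conjuncts True, so the formula holds.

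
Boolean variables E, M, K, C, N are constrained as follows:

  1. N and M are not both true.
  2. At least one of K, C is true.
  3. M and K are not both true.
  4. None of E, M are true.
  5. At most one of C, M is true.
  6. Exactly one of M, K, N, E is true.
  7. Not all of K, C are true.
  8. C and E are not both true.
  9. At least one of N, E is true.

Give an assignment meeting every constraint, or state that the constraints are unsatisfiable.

E=F, M=F, K=F, C=T, N=T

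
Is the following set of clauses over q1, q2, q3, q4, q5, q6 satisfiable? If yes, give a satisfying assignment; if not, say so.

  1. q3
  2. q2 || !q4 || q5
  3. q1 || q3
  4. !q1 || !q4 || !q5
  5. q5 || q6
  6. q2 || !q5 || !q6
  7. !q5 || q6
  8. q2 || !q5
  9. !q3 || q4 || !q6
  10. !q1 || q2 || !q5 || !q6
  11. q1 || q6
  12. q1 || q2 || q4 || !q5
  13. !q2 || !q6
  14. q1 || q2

The formula is unsatisfiable.

Case q6 = True:
  (q3) forces q3 = True.
  (!q3 || q4 || !q6) forces q4 = True.
  (!q2 || !q6) forces q2 = False.
  (q2 || !q4 || q5) forces q5 = True.
  Clause (q2 || !q5 || !q6) is falsified — contradiction.
Case q6 = False:
  (q3) forces q3 = True.
  (q5 || q6) forces q5 = True.
  Clause (!q5 || q6) is falsified — contradiction.
Both cases fail, so the formula is unsatisfiable.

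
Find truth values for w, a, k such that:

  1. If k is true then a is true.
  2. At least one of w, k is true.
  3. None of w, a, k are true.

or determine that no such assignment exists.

The formula is unsatisfiable.

Case w = True:
  Constraint (3) is violated (w=T) — contradiction.
Case w = False:
  (2) with w=F forces k = True.
  Constraint (3) is violated (k=T) — contradiction.
Both cases fail — unsatisfiable.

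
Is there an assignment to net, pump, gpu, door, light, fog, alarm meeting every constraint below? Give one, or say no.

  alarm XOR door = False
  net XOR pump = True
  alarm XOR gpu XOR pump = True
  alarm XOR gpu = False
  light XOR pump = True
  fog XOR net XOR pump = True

net = False; pump = True; gpu = True; door = True; light = False; fog = False; alarm = True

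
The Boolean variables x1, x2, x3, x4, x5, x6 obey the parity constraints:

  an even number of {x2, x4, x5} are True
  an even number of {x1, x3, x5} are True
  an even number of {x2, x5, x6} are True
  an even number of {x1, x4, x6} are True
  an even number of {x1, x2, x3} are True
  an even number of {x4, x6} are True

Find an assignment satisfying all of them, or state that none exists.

x1 = False; x2 = False; x3 = False; x4 = False; x5 = False; x6 = False

{x2, x4, x5}: 0 true → even ✓
{x1, x3, x5}: 0 true → even ✓
{x2, x5, x6}: 0 true → even ✓
{x1, x4, x6}: 0 true → even ✓
{x1, x2, x3}: 0 true → even ✓
{x4, x6}: 0 true → even ✓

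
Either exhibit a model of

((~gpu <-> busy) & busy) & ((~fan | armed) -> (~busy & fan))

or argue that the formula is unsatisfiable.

gpu: False, armed: False, busy: True, fan: True

  (~gpu <-> busy) & busy = True
    ~gpu <-> busy = True
      ~gpu = True
  (~fan | armed) -> (~busy & fan) = True
    ~fan | armed = False
      ~fan = False
    ~busy & fan = False
      ~busy = False
Both conjuncts True, so the formula holds.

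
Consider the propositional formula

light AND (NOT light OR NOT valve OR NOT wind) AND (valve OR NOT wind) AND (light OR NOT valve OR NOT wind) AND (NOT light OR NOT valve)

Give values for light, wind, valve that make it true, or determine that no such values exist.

Unit clause (light) forces light = True.
In (NOT light OR NOT valve) only NOT valve is left, so valve = False.
In (valve OR NOT wind) only NOT wind is left, so wind = False.
Check each clause:
  (light): light holds.
  (NOT light OR NOT valve OR NOT wind): NOT valve holds.
  (valve OR NOT wind): NOT wind holds.
  (light OR NOT valve OR NOT wind): light holds.
  (NOT light OR NOT valve): NOT valve holds.
All clauses satisfied.

light = True, wind = False, valve = False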